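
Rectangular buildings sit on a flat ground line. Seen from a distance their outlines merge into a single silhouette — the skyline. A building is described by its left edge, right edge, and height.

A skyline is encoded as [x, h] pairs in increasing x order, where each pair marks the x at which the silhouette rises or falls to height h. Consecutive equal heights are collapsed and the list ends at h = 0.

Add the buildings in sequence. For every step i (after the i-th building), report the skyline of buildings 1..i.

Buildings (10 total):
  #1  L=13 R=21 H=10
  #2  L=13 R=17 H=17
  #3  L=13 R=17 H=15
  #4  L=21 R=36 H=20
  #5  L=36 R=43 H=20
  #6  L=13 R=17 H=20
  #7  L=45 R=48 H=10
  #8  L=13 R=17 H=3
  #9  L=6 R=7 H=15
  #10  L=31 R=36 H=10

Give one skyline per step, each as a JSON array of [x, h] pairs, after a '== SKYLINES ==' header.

== SKYLINES ==
[[13,10],[21,0]]
[[13,17],[17,10],[21,0]]
[[13,17],[17,10],[21,0]]
[[13,17],[17,10],[21,20],[36,0]]
[[13,17],[17,10],[21,20],[43,0]]
[[13,20],[17,10],[21,20],[43,0]]
[[13,20],[17,10],[21,20],[43,0],[45,10],[48,0]]
[[13,20],[17,10],[21,20],[43,0],[45,10],[48,0]]
[[6,15],[7,0],[13,20],[17,10],[21,20],[43,0],[45,10],[48,0]]
[[6,15],[7,0],[13,20],[17,10],[21,20],[43,0],[45,10],[48,0]]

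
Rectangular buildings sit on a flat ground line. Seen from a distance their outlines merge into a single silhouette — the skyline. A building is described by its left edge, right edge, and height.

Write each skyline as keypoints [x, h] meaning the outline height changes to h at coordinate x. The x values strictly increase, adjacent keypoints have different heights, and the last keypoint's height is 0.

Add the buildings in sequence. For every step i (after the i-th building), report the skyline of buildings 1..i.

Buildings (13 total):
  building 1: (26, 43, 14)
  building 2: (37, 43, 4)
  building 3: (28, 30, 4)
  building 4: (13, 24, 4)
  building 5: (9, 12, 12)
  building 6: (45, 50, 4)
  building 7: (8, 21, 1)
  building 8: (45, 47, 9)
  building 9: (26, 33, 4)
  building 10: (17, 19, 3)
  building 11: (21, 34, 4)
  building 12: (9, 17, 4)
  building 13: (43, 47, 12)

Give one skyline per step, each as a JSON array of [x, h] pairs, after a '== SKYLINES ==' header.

== SKYLINES ==
[[26,14],[43,0]]
[[26,14],[43,0]]
[[26,14],[43,0]]
[[13,4],[24,0],[26,14],[43,0]]
[[9,12],[12,0],[13,4],[24,0],[26,14],[43,0]]
[[9,12],[12,0],[13,4],[24,0],[26,14],[43,0],[45,4],[50,0]]
[[8,1],[9,12],[12,1],[13,4],[24,0],[26,14],[43,0],[45,4],[50,0]]
[[8,1],[9,12],[12,1],[13,4],[24,0],[26,14],[43,0],[45,9],[47,4],[50,0]]
[[8,1],[9,12],[12,1],[13,4],[24,0],[26,14],[43,0],[45,9],[47,4],[50,0]]
[[8,1],[9,12],[12,1],[13,4],[24,0],[26,14],[43,0],[45,9],[47,4],[50,0]]
[[8,1],[9,12],[12,1],[13,4],[26,14],[43,0],[45,9],[47,4],[50,0]]
[[8,1],[9,12],[12,4],[26,14],[43,0],[45,9],[47,4],[50,0]]
[[8,1],[9,12],[12,4],[26,14],[43,12],[47,4],[50,0]]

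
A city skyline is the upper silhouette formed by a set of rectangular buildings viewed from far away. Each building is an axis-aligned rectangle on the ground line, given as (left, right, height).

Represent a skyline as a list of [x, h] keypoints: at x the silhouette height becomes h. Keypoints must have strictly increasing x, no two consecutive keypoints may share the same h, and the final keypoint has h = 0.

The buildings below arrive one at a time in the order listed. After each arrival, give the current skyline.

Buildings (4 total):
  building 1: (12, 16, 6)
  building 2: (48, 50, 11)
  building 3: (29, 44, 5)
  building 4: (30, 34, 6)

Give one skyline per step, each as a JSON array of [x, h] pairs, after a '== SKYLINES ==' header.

== SKYLINES ==
[[12,6],[16,0]]
[[12,6],[16,0],[48,11],[50,0]]
[[12,6],[16,0],[29,5],[44,0],[48,11],[50,0]]
[[12,6],[16,0],[29,5],[30,6],[34,5],[44,0],[48,11],[50,0]]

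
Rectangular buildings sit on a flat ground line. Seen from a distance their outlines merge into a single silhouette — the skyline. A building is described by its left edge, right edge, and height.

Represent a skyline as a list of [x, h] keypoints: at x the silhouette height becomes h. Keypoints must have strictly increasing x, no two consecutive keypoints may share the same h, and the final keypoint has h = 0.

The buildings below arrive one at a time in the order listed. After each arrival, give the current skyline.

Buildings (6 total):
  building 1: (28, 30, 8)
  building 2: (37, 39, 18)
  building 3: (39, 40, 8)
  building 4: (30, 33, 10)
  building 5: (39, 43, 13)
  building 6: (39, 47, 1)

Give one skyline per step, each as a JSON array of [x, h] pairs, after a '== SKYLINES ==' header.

== SKYLINES ==
[[28,8],[30,0]]
[[28,8],[30,0],[37,18],[39,0]]
[[28,8],[30,0],[37,18],[39,8],[40,0]]
[[28,8],[30,10],[33,0],[37,18],[39,8],[40,0]]
[[28,8],[30,10],[33,0],[37,18],[39,13],[43,0]]
[[28,8],[30,10],[33,0],[37,18],[39,13],[43,1],[47,0]]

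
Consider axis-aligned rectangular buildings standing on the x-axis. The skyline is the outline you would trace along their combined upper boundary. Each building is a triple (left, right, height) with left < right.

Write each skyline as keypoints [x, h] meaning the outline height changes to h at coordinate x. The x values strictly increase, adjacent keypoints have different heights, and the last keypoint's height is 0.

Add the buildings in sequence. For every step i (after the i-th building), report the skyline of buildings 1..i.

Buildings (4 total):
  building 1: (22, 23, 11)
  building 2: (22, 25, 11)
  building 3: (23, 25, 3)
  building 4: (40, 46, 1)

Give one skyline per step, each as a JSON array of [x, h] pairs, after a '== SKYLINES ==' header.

== SKYLINES ==
[[22,11],[23,0]]
[[22,11],[25,0]]
[[22,11],[25,0]]
[[22,11],[25,0],[40,1],[46,0]]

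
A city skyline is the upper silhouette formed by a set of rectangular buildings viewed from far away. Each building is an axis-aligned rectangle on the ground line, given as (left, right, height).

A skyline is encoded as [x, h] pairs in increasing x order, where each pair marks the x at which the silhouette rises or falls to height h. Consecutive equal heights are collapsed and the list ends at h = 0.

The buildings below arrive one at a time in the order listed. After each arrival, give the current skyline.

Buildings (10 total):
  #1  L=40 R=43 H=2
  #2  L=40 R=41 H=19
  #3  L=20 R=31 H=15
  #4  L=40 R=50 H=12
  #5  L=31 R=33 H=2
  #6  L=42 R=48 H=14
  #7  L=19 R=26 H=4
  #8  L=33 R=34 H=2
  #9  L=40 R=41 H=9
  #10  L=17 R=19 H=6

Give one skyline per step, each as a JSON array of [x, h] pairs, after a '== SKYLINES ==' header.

== SKYLINES ==
[[40,2],[43,0]]
[[40,19],[41,2],[43,0]]
[[20,15],[31,0],[40,19],[41,2],[43,0]]
[[20,15],[31,0],[40,19],[41,12],[50,0]]
[[20,15],[31,2],[33,0],[40,19],[41,12],[50,0]]
[[20,15],[31,2],[33,0],[40,19],[41,12],[42,14],[48,12],[50,0]]
[[19,4],[20,15],[31,2],[33,0],[40,19],[41,12],[42,14],[48,12],[50,0]]
[[19,4],[20,15],[31,2],[34,0],[40,19],[41,12],[42,14],[48,12],[50,0]]
[[19,4],[20,15],[31,2],[34,0],[40,19],[41,12],[42,14],[48,12],[50,0]]
[[17,6],[19,4],[20,15],[31,2],[34,0],[40,19],[41,12],[42,14],[48,12],[50,0]]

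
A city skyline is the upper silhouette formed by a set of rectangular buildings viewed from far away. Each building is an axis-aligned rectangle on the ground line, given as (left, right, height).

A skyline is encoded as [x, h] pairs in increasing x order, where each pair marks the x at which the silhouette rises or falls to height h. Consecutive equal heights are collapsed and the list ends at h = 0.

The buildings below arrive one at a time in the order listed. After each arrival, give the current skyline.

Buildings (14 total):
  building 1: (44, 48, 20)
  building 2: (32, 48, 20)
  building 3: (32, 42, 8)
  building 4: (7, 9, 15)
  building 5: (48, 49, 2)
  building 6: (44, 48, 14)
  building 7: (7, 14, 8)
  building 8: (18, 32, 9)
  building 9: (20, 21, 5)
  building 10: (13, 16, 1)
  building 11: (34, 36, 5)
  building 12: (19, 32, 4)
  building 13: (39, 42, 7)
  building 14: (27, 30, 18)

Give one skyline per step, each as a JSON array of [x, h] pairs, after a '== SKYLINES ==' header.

== SKYLINES ==
[[44,20],[48,0]]
[[32,20],[48,0]]
[[32,20],[48,0]]
[[7,15],[9,0],[32,20],[48,0]]
[[7,15],[9,0],[32,20],[48,2],[49,0]]
[[7,15],[9,0],[32,20],[48,2],[49,0]]
[[7,15],[9,8],[14,0],[32,20],[48,2],[49,0]]
[[7,15],[9,8],[14,0],[18,9],[32,20],[48,2],[49,0]]
[[7,15],[9,8],[14,0],[18,9],[32,20],[48,2],[49,0]]
[[7,15],[9,8],[14,1],[16,0],[18,9],[32,20],[48,2],[49,0]]
[[7,15],[9,8],[14,1],[16,0],[18,9],[32,20],[48,2],[49,0]]
[[7,15],[9,8],[14,1],[16,0],[18,9],[32,20],[48,2],[49,0]]
[[7,15],[9,8],[14,1],[16,0],[18,9],[32,20],[48,2],[49,0]]
[[7,15],[9,8],[14,1],[16,0],[18,9],[27,18],[30,9],[32,20],[48,2],[49,0]]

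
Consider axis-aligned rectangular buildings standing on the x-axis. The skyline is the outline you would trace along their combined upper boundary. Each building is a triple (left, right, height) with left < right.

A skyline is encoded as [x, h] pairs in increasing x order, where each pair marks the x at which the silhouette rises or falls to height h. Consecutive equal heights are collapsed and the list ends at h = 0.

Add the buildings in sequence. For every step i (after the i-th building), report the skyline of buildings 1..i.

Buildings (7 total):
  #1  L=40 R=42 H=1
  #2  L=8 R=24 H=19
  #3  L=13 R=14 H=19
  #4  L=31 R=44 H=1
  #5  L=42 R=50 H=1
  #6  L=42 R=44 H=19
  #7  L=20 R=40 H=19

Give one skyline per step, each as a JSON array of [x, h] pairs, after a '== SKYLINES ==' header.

== SKYLINES ==
[[40,1],[42,0]]
[[8,19],[24,0],[40,1],[42,0]]
[[8,19],[24,0],[40,1],[42,0]]
[[8,19],[24,0],[31,1],[44,0]]
[[8,19],[24,0],[31,1],[50,0]]
[[8,19],[24,0],[31,1],[42,19],[44,1],[50,0]]
[[8,19],[40,1],[42,19],[44,1],[50,0]]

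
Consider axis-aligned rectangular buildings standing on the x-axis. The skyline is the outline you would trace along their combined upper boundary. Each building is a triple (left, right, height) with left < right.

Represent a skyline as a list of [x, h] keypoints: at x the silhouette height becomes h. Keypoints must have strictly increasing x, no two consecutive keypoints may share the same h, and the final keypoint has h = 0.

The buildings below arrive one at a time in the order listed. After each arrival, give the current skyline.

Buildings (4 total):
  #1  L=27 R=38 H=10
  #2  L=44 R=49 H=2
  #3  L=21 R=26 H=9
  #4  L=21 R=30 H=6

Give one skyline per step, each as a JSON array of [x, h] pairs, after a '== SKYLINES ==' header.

== SKYLINES ==
[[27,10],[38,0]]
[[27,10],[38,0],[44,2],[49,0]]
[[21,9],[26,0],[27,10],[38,0],[44,2],[49,0]]
[[21,9],[26,6],[27,10],[38,0],[44,2],[49,0]]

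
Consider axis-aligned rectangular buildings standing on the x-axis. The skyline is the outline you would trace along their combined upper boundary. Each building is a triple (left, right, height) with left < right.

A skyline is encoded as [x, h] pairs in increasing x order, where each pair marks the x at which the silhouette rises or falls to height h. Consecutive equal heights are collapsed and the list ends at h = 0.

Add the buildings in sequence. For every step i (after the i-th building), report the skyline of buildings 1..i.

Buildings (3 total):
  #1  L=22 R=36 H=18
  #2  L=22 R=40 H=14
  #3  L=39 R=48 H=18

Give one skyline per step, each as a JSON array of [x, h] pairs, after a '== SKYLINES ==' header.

== SKYLINES ==
[[22,18],[36,0]]
[[22,18],[36,14],[40,0]]
[[22,18],[36,14],[39,18],[48,0]]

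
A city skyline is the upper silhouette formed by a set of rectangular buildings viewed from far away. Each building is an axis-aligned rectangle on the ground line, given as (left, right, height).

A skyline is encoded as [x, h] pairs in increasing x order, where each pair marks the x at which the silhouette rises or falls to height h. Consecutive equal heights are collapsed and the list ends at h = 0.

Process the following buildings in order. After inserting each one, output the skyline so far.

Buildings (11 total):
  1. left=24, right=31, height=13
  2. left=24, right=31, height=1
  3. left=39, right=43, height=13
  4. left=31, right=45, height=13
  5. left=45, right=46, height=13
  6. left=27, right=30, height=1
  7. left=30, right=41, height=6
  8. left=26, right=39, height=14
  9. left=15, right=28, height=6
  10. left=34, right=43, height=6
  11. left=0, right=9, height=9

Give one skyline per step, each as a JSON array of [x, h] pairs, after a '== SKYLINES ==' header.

== SKYLINES ==
[[24,13],[31,0]]
[[24,13],[31,0]]
[[24,13],[31,0],[39,13],[43,0]]
[[24,13],[45,0]]
[[24,13],[46,0]]
[[24,13],[46,0]]
[[24,13],[46,0]]
[[24,13],[26,14],[39,13],[46,0]]
[[15,6],[24,13],[26,14],[39,13],[46,0]]
[[15,6],[24,13],[26,14],[39,13],[46,0]]
[[0,9],[9,0],[15,6],[24,13],[26,14],[39,13],[46,0]]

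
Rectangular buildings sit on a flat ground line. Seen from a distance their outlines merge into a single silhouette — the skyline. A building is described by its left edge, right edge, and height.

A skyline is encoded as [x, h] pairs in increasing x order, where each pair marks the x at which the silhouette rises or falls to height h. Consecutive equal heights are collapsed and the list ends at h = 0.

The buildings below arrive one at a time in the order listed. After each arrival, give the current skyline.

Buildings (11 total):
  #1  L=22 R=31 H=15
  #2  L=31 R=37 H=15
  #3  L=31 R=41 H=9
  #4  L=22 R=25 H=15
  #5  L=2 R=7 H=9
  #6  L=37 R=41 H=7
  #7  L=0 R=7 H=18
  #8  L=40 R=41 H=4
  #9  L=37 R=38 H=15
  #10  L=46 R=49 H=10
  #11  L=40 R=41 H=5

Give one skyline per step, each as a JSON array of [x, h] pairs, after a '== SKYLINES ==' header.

== SKYLINES ==
[[22,15],[31,0]]
[[22,15],[37,0]]
[[22,15],[37,9],[41,0]]
[[22,15],[37,9],[41,0]]
[[2,9],[7,0],[22,15],[37,9],[41,0]]
[[2,9],[7,0],[22,15],[37,9],[41,0]]
[[0,18],[7,0],[22,15],[37,9],[41,0]]
[[0,18],[7,0],[22,15],[37,9],[41,0]]
[[0,18],[7,0],[22,15],[38,9],[41,0]]
[[0,18],[7,0],[22,15],[38,9],[41,0],[46,10],[49,0]]
[[0,18],[7,0],[22,15],[38,9],[41,0],[46,10],[49,0]]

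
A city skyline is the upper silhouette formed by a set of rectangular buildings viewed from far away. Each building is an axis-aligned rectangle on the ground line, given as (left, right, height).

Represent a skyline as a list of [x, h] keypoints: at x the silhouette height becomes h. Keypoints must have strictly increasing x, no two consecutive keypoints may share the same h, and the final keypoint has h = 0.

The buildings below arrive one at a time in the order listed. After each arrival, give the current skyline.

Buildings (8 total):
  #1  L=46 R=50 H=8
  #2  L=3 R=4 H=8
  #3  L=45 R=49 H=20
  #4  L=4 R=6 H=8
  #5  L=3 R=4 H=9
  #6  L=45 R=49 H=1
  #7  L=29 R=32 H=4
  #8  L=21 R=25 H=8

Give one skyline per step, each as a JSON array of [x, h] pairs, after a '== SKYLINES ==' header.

== SKYLINES ==
[[46,8],[50,0]]
[[3,8],[4,0],[46,8],[50,0]]
[[3,8],[4,0],[45,20],[49,8],[50,0]]
[[3,8],[6,0],[45,20],[49,8],[50,0]]
[[3,9],[4,8],[6,0],[45,20],[49,8],[50,0]]
[[3,9],[4,8],[6,0],[45,20],[49,8],[50,0]]
[[3,9],[4,8],[6,0],[29,4],[32,0],[45,20],[49,8],[50,0]]
[[3,9],[4,8],[6,0],[21,8],[25,0],[29,4],[32,0],[45,20],[49,8],[50,0]]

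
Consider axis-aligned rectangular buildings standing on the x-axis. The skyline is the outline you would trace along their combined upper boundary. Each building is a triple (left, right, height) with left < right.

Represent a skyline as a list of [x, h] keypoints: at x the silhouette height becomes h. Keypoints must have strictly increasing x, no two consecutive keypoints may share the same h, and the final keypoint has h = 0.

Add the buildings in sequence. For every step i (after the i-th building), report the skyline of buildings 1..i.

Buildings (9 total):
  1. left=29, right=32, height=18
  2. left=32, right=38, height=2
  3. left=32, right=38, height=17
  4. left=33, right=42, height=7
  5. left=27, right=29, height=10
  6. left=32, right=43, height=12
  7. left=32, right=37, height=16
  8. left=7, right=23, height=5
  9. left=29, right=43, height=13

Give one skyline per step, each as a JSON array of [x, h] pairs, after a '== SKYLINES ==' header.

== SKYLINES ==
[[29,18],[32,0]]
[[29,18],[32,2],[38,0]]
[[29,18],[32,17],[38,0]]
[[29,18],[32,17],[38,7],[42,0]]
[[27,10],[29,18],[32,17],[38,7],[42,0]]
[[27,10],[29,18],[32,17],[38,12],[43,0]]
[[27,10],[29,18],[32,17],[38,12],[43,0]]
[[7,5],[23,0],[27,10],[29,18],[32,17],[38,12],[43,0]]
[[7,5],[23,0],[27,10],[29,18],[32,17],[38,13],[43,0]]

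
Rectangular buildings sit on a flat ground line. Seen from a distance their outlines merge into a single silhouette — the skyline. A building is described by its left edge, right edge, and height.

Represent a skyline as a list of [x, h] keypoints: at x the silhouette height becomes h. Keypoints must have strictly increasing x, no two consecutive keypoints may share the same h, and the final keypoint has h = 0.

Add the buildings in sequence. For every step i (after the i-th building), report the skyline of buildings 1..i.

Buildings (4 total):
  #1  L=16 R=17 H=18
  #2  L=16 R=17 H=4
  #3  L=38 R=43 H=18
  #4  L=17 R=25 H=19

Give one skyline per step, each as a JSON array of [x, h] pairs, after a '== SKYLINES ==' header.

== SKYLINES ==
[[16,18],[17,0]]
[[16,18],[17,0]]
[[16,18],[17,0],[38,18],[43,0]]
[[16,18],[17,19],[25,0],[38,18],[43,0]]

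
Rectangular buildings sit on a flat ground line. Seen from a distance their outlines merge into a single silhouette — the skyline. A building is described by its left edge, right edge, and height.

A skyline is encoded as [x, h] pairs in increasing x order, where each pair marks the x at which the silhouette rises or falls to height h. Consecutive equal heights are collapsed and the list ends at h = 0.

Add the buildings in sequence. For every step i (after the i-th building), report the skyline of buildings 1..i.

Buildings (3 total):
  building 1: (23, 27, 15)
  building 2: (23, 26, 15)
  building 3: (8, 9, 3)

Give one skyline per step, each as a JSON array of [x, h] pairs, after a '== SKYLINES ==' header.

== SKYLINES ==
[[23,15],[27,0]]
[[23,15],[27,0]]
[[8,3],[9,0],[23,15],[27,0]]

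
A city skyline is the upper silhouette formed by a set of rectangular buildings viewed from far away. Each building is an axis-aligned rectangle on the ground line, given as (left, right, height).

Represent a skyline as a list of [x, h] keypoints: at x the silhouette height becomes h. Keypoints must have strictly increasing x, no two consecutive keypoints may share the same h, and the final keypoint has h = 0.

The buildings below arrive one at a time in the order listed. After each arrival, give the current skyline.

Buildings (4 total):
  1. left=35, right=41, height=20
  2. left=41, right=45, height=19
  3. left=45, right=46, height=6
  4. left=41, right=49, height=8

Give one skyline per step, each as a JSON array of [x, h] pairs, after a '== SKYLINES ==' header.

== SKYLINES ==
[[35,20],[41,0]]
[[35,20],[41,19],[45,0]]
[[35,20],[41,19],[45,6],[46,0]]
[[35,20],[41,19],[45,8],[49,0]]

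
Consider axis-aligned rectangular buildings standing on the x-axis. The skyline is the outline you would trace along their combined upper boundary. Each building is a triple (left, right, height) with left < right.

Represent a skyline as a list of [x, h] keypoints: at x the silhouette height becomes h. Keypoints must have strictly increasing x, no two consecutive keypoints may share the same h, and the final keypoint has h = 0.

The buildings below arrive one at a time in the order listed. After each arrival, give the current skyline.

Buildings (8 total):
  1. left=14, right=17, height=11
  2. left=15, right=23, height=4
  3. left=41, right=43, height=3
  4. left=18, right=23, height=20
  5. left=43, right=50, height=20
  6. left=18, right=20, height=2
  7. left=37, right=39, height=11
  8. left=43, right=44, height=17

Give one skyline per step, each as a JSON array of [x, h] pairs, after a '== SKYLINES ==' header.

== SKYLINES ==
[[14,11],[17,0]]
[[14,11],[17,4],[23,0]]
[[14,11],[17,4],[23,0],[41,3],[43,0]]
[[14,11],[17,4],[18,20],[23,0],[41,3],[43,0]]
[[14,11],[17,4],[18,20],[23,0],[41,3],[43,20],[50,0]]
[[14,11],[17,4],[18,20],[23,0],[41,3],[43,20],[50,0]]
[[14,11],[17,4],[18,20],[23,0],[37,11],[39,0],[41,3],[43,20],[50,0]]
[[14,11],[17,4],[18,20],[23,0],[37,11],[39,0],[41,3],[43,20],[50,0]]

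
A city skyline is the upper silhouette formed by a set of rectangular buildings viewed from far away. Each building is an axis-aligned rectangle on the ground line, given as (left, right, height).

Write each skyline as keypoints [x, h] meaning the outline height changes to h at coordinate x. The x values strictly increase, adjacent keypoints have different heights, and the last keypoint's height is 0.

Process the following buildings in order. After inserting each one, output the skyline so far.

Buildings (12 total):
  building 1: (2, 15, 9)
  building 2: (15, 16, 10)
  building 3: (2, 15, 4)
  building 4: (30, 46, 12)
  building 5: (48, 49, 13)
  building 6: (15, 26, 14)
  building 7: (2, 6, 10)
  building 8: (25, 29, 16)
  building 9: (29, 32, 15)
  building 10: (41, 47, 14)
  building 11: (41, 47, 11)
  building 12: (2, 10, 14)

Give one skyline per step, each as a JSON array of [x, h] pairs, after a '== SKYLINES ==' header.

== SKYLINES ==
[[2,9],[15,0]]
[[2,9],[15,10],[16,0]]
[[2,9],[15,10],[16,0]]
[[2,9],[15,10],[16,0],[30,12],[46,0]]
[[2,9],[15,10],[16,0],[30,12],[46,0],[48,13],[49,0]]
[[2,9],[15,14],[26,0],[30,12],[46,0],[48,13],[49,0]]
[[2,10],[6,9],[15,14],[26,0],[30,12],[46,0],[48,13],[49,0]]
[[2,10],[6,9],[15,14],[25,16],[29,0],[30,12],[46,0],[48,13],[49,0]]
[[2,10],[6,9],[15,14],[25,16],[29,15],[32,12],[46,0],[48,13],[49,0]]
[[2,10],[6,9],[15,14],[25,16],[29,15],[32,12],[41,14],[47,0],[48,13],[49,0]]
[[2,10],[6,9],[15,14],[25,16],[29,15],[32,12],[41,14],[47,0],[48,13],[49,0]]
[[2,14],[10,9],[15,14],[25,16],[29,15],[32,12],[41,14],[47,0],[48,13],[49,0]]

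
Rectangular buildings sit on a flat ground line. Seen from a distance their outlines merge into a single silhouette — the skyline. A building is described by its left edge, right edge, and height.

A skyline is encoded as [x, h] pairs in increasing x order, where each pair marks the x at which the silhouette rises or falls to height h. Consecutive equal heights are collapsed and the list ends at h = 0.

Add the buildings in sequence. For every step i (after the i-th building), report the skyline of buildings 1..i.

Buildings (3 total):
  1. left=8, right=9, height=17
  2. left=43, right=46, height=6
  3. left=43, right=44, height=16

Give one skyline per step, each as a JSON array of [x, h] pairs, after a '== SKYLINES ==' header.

== SKYLINES ==
[[8,17],[9,0]]
[[8,17],[9,0],[43,6],[46,0]]
[[8,17],[9,0],[43,16],[44,6],[46,0]]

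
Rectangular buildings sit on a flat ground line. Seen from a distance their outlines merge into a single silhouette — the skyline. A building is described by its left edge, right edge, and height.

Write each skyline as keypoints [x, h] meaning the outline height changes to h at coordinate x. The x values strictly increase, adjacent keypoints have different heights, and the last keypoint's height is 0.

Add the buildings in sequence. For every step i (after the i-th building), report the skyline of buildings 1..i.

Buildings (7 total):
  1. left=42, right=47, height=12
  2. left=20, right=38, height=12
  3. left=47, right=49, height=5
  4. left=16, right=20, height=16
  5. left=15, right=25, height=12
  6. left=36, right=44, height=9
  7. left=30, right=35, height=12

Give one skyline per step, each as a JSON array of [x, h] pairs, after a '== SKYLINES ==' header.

== SKYLINES ==
[[42,12],[47,0]]
[[20,12],[38,0],[42,12],[47,0]]
[[20,12],[38,0],[42,12],[47,5],[49,0]]
[[16,16],[20,12],[38,0],[42,12],[47,5],[49,0]]
[[15,12],[16,16],[20,12],[38,0],[42,12],[47,5],[49,0]]
[[15,12],[16,16],[20,12],[38,9],[42,12],[47,5],[49,0]]
[[15,12],[16,16],[20,12],[38,9],[42,12],[47,5],[49,0]]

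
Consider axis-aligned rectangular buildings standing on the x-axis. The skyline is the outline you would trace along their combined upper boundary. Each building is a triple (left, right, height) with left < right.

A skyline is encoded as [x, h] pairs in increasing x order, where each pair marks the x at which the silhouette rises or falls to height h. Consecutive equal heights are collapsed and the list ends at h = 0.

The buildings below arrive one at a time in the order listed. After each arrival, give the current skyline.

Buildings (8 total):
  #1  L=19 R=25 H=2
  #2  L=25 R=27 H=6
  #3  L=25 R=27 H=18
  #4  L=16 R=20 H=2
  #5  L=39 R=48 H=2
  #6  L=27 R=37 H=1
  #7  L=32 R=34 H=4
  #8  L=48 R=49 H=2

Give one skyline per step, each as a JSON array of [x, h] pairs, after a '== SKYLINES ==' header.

== SKYLINES ==
[[19,2],[25,0]]
[[19,2],[25,6],[27,0]]
[[19,2],[25,18],[27,0]]
[[16,2],[25,18],[27,0]]
[[16,2],[25,18],[27,0],[39,2],[48,0]]
[[16,2],[25,18],[27,1],[37,0],[39,2],[48,0]]
[[16,2],[25,18],[27,1],[32,4],[34,1],[37,0],[39,2],[48,0]]
[[16,2],[25,18],[27,1],[32,4],[34,1],[37,0],[39,2],[49,0]]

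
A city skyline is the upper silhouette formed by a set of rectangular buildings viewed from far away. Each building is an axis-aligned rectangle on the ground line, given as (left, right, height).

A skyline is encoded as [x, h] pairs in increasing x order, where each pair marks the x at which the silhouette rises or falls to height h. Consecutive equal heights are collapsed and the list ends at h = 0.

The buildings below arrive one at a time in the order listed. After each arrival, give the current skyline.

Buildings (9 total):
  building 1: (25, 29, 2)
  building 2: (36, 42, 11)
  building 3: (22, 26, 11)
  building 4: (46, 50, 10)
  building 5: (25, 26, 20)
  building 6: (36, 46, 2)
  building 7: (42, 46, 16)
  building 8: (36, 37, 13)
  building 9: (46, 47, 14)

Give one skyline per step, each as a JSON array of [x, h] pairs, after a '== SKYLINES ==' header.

== SKYLINES ==
[[25,2],[29,0]]
[[25,2],[29,0],[36,11],[42,0]]
[[22,11],[26,2],[29,0],[36,11],[42,0]]
[[22,11],[26,2],[29,0],[36,11],[42,0],[46,10],[50,0]]
[[22,11],[25,20],[26,2],[29,0],[36,11],[42,0],[46,10],[50,0]]
[[22,11],[25,20],[26,2],[29,0],[36,11],[42,2],[46,10],[50,0]]
[[22,11],[25,20],[26,2],[29,0],[36,11],[42,16],[46,10],[50,0]]
[[22,11],[25,20],[26,2],[29,0],[36,13],[37,11],[42,16],[46,10],[50,0]]
[[22,11],[25,20],[26,2],[29,0],[36,13],[37,11],[42,16],[46,14],[47,10],[50,0]]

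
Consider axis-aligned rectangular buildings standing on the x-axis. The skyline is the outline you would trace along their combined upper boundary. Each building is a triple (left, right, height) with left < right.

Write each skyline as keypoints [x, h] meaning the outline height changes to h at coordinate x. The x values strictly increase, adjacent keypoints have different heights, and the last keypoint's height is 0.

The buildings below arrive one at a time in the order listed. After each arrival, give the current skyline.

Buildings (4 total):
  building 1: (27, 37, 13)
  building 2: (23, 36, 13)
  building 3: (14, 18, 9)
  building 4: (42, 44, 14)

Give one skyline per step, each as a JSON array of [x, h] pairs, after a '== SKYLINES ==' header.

== SKYLINES ==
[[27,13],[37,0]]
[[23,13],[37,0]]
[[14,9],[18,0],[23,13],[37,0]]
[[14,9],[18,0],[23,13],[37,0],[42,14],[44,0]]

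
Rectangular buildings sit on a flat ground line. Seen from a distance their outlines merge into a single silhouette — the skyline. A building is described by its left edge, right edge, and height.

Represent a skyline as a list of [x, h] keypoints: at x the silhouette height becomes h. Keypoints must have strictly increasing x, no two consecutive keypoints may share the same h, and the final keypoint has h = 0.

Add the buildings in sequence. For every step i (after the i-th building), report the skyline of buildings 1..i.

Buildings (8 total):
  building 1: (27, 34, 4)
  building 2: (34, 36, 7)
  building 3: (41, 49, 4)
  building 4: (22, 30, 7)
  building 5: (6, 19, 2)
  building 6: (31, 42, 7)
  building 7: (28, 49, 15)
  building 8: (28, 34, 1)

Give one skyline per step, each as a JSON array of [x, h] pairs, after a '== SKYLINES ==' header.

== SKYLINES ==
[[27,4],[34,0]]
[[27,4],[34,7],[36,0]]
[[27,4],[34,7],[36,0],[41,4],[49,0]]
[[22,7],[30,4],[34,7],[36,0],[41,4],[49,0]]
[[6,2],[19,0],[22,7],[30,4],[34,7],[36,0],[41,4],[49,0]]
[[6,2],[19,0],[22,7],[30,4],[31,7],[42,4],[49,0]]
[[6,2],[19,0],[22,7],[28,15],[49,0]]
[[6,2],[19,0],[22,7],[28,15],[49,0]]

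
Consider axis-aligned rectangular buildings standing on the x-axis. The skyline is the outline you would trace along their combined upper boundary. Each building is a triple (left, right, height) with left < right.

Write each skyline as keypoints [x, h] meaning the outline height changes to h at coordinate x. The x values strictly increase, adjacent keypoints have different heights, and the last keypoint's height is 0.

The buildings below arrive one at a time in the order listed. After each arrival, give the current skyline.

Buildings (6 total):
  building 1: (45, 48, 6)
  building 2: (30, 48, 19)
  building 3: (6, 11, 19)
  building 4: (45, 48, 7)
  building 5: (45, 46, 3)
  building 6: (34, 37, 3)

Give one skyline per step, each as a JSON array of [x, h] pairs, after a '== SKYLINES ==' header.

== SKYLINES ==
[[45,6],[48,0]]
[[30,19],[48,0]]
[[6,19],[11,0],[30,19],[48,0]]
[[6,19],[11,0],[30,19],[48,0]]
[[6,19],[11,0],[30,19],[48,0]]
[[6,19],[11,0],[30,19],[48,0]]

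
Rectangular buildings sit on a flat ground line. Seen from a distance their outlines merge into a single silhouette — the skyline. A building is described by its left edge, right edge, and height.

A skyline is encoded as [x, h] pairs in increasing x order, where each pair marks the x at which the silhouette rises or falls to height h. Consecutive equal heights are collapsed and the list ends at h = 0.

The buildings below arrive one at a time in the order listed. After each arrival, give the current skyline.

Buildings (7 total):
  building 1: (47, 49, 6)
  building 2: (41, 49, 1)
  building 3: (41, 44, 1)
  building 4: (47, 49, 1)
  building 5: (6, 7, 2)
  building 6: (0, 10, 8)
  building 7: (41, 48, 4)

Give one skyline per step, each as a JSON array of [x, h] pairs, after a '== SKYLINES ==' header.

== SKYLINES ==
[[47,6],[49,0]]
[[41,1],[47,6],[49,0]]
[[41,1],[47,6],[49,0]]
[[41,1],[47,6],[49,0]]
[[6,2],[7,0],[41,1],[47,6],[49,0]]
[[0,8],[10,0],[41,1],[47,6],[49,0]]
[[0,8],[10,0],[41,4],[47,6],[49,0]]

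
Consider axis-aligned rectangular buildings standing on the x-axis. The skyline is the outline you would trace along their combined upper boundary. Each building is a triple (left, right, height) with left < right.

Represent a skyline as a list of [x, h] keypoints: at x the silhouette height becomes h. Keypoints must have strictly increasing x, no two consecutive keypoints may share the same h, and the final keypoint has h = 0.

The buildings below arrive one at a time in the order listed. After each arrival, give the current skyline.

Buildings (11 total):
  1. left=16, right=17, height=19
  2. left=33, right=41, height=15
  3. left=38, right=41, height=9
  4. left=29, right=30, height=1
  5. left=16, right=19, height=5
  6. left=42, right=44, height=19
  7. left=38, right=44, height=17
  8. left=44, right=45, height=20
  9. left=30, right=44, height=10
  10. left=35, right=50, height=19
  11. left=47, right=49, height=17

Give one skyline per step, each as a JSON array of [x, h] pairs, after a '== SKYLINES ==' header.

== SKYLINES ==
[[16,19],[17,0]]
[[16,19],[17,0],[33,15],[41,0]]
[[16,19],[17,0],[33,15],[41,0]]
[[16,19],[17,0],[29,1],[30,0],[33,15],[41,0]]
[[16,19],[17,5],[19,0],[29,1],[30,0],[33,15],[41,0]]
[[16,19],[17,5],[19,0],[29,1],[30,0],[33,15],[41,0],[42,19],[44,0]]
[[16,19],[17,5],[19,0],[29,1],[30,0],[33,15],[38,17],[42,19],[44,0]]
[[16,19],[17,5],[19,0],[29,1],[30,0],[33,15],[38,17],[42,19],[44,20],[45,0]]
[[16,19],[17,5],[19,0],[29,1],[30,10],[33,15],[38,17],[42,19],[44,20],[45,0]]
[[16,19],[17,5],[19,0],[29,1],[30,10],[33,15],[35,19],[44,20],[45,19],[50,0]]
[[16,19],[17,5],[19,0],[29,1],[30,10],[33,15],[35,19],[44,20],[45,19],[50,0]]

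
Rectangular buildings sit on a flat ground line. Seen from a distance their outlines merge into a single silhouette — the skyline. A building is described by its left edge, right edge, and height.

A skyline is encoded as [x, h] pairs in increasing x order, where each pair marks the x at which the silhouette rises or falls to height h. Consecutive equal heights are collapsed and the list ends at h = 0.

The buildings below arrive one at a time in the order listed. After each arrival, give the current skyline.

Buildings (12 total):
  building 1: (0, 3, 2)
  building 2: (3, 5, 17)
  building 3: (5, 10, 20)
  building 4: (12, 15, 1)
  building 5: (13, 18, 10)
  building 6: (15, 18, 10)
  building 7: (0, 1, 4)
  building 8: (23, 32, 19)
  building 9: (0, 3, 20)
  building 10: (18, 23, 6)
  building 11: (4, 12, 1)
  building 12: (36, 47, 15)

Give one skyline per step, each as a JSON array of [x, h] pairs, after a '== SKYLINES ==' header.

== SKYLINES ==
[[0,2],[3,0]]
[[0,2],[3,17],[5,0]]
[[0,2],[3,17],[5,20],[10,0]]
[[0,2],[3,17],[5,20],[10,0],[12,1],[15,0]]
[[0,2],[3,17],[5,20],[10,0],[12,1],[13,10],[18,0]]
[[0,2],[3,17],[5,20],[10,0],[12,1],[13,10],[18,0]]
[[0,4],[1,2],[3,17],[5,20],[10,0],[12,1],[13,10],[18,0]]
[[0,4],[1,2],[3,17],[5,20],[10,0],[12,1],[13,10],[18,0],[23,19],[32,0]]
[[0,20],[3,17],[5,20],[10,0],[12,1],[13,10],[18,0],[23,19],[32,0]]
[[0,20],[3,17],[5,20],[10,0],[12,1],[13,10],[18,6],[23,19],[32,0]]
[[0,20],[3,17],[5,20],[10,1],[13,10],[18,6],[23,19],[32,0]]
[[0,20],[3,17],[5,20],[10,1],[13,10],[18,6],[23,19],[32,0],[36,15],[47,0]]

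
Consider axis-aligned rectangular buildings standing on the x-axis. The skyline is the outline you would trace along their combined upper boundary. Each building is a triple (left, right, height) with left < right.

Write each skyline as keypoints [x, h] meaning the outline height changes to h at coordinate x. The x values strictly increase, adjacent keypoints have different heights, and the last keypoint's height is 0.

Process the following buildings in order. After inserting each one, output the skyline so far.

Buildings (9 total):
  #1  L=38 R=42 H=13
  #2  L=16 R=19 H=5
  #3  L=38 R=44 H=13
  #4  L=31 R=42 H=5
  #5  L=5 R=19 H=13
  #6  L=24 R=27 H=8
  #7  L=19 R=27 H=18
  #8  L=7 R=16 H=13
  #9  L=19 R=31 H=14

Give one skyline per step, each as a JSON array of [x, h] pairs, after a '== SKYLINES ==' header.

== SKYLINES ==
[[38,13],[42,0]]
[[16,5],[19,0],[38,13],[42,0]]
[[16,5],[19,0],[38,13],[44,0]]
[[16,5],[19,0],[31,5],[38,13],[44,0]]
[[5,13],[19,0],[31,5],[38,13],[44,0]]
[[5,13],[19,0],[24,8],[27,0],[31,5],[38,13],[44,0]]
[[5,13],[19,18],[27,0],[31,5],[38,13],[44,0]]
[[5,13],[19,18],[27,0],[31,5],[38,13],[44,0]]
[[5,13],[19,18],[27,14],[31,5],[38,13],[44,0]]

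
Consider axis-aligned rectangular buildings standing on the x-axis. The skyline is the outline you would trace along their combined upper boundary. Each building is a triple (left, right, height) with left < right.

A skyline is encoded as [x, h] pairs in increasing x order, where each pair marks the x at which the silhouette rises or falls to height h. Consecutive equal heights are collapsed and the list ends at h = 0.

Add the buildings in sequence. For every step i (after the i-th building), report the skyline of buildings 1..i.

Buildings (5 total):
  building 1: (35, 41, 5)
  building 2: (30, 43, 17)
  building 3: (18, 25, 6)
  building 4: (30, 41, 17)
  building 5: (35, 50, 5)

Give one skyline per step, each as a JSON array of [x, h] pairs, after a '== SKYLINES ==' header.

== SKYLINES ==
[[35,5],[41,0]]
[[30,17],[43,0]]
[[18,6],[25,0],[30,17],[43,0]]
[[18,6],[25,0],[30,17],[43,0]]
[[18,6],[25,0],[30,17],[43,5],[50,0]]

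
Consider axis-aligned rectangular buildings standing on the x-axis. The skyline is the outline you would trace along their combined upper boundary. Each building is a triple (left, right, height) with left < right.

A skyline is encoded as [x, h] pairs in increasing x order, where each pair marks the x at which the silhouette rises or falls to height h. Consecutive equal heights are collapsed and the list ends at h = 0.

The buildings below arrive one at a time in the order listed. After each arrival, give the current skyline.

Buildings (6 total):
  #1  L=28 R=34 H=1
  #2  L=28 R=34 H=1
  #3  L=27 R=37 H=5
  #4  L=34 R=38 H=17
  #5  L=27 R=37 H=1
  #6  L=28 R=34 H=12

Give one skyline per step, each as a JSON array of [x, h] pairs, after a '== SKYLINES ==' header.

== SKYLINES ==
[[28,1],[34,0]]
[[28,1],[34,0]]
[[27,5],[37,0]]
[[27,5],[34,17],[38,0]]
[[27,5],[34,17],[38,0]]
[[27,5],[28,12],[34,17],[38,0]]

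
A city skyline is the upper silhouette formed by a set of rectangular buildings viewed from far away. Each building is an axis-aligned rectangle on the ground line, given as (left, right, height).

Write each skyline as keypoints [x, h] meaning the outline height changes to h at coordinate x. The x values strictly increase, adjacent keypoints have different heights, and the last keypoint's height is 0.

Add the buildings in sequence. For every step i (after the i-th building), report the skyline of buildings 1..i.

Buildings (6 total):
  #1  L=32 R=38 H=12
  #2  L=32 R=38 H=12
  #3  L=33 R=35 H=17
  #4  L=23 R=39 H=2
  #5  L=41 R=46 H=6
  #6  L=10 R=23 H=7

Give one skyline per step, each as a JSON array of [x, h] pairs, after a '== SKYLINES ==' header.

== SKYLINES ==
[[32,12],[38,0]]
[[32,12],[38,0]]
[[32,12],[33,17],[35,12],[38,0]]
[[23,2],[32,12],[33,17],[35,12],[38,2],[39,0]]
[[23,2],[32,12],[33,17],[35,12],[38,2],[39,0],[41,6],[46,0]]
[[10,7],[23,2],[32,12],[33,17],[35,12],[38,2],[39,0],[41,6],[46,0]]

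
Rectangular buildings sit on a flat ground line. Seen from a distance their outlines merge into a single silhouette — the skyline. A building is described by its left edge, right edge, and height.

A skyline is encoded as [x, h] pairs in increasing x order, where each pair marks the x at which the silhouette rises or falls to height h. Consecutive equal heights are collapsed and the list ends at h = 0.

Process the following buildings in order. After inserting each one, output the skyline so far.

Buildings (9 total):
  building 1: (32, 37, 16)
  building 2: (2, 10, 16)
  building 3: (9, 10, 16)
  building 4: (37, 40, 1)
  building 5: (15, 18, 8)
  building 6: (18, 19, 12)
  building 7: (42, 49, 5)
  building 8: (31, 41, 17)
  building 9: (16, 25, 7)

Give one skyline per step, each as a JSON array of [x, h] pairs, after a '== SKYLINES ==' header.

== SKYLINES ==
[[32,16],[37,0]]
[[2,16],[10,0],[32,16],[37,0]]
[[2,16],[10,0],[32,16],[37,0]]
[[2,16],[10,0],[32,16],[37,1],[40,0]]
[[2,16],[10,0],[15,8],[18,0],[32,16],[37,1],[40,0]]
[[2,16],[10,0],[15,8],[18,12],[19,0],[32,16],[37,1],[40,0]]
[[2,16],[10,0],[15,8],[18,12],[19,0],[32,16],[37,1],[40,0],[42,5],[49,0]]
[[2,16],[10,0],[15,8],[18,12],[19,0],[31,17],[41,0],[42,5],[49,0]]
[[2,16],[10,0],[15,8],[18,12],[19,7],[25,0],[31,17],[41,0],[42,5],[49,0]]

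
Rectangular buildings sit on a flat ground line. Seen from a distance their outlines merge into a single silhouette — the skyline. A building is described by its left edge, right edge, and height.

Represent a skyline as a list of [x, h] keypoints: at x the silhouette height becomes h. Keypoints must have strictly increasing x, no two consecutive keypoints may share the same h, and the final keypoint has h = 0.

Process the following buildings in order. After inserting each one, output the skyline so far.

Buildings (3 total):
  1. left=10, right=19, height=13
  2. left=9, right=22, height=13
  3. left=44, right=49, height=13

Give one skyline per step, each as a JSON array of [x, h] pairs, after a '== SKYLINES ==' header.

== SKYLINES ==
[[10,13],[19,0]]
[[9,13],[22,0]]
[[9,13],[22,0],[44,13],[49,0]]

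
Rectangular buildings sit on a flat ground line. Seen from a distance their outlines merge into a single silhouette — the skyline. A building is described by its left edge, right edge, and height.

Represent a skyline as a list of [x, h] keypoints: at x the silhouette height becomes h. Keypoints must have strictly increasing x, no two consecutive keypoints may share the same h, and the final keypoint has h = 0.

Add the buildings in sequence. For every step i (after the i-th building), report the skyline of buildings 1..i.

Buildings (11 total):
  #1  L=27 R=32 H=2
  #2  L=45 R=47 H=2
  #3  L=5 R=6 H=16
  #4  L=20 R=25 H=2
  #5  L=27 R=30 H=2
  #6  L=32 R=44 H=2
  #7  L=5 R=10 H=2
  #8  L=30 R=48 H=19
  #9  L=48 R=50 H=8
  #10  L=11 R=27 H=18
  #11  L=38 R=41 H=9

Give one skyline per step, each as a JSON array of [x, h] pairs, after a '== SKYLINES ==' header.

== SKYLINES ==
[[27,2],[32,0]]
[[27,2],[32,0],[45,2],[47,0]]
[[5,16],[6,0],[27,2],[32,0],[45,2],[47,0]]
[[5,16],[6,0],[20,2],[25,0],[27,2],[32,0],[45,2],[47,0]]
[[5,16],[6,0],[20,2],[25,0],[27,2],[32,0],[45,2],[47,0]]
[[5,16],[6,0],[20,2],[25,0],[27,2],[44,0],[45,2],[47,0]]
[[5,16],[6,2],[10,0],[20,2],[25,0],[27,2],[44,0],[45,2],[47,0]]
[[5,16],[6,2],[10,0],[20,2],[25,0],[27,2],[30,19],[48,0]]
[[5,16],[6,2],[10,0],[20,2],[25,0],[27,2],[30,19],[48,8],[50,0]]
[[5,16],[6,2],[10,0],[11,18],[27,2],[30,19],[48,8],[50,0]]
[[5,16],[6,2],[10,0],[11,18],[27,2],[30,19],[48,8],[50,0]]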